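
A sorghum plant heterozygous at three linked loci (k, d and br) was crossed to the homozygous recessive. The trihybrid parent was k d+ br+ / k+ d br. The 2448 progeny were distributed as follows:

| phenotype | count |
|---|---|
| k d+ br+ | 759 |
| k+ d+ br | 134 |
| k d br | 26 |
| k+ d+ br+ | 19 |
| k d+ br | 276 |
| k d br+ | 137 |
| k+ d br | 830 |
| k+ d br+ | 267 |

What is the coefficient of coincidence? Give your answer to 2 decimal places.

The two rarest classes, k+ d+ br+ and k d br, are the double crossovers. Comparing them with the parentals, only the k allele has switched, so k is the middle locus and the order is d – k – br.
d–k: (271 + 45)/2448 = 0.1291; k–br: (543 + 45)/2448 = 0.2402.
Expected DCO frequency = 0.1291 × 0.2402 ≈ 0.03101; observed = 45/2448 ≈ 0.01838.
Coefficient of coincidence = 0.01838/0.03101 ≈ 0.59.

0.59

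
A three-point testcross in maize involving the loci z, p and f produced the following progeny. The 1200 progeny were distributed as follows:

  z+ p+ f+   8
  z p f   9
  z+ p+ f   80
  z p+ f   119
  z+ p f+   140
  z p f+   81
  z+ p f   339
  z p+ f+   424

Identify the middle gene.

The two most frequent reciprocal classes, z+ p f and z p+ f+, are the parental types, so the F1 was z+ p f / z p+ f+.
The two rarest classes, z p f and z+ p+ f+, are the double crossovers. Comparing them with the parentals, only the z allele has switched, so z is the middle locus and the order is p – z – f.

z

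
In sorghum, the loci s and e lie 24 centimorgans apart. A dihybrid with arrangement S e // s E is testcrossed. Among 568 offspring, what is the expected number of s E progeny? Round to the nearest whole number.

A map distance of 24 centimorgans corresponds to a recombination frequency of 0.240.
The F1 is S e / s E, so s E is a parental gamete class with expected frequency (1 − r)/2 = 0.760/2 = 0.3800.
Expected number = 0.3800 × 568 = 215.84 ≈ 216.

216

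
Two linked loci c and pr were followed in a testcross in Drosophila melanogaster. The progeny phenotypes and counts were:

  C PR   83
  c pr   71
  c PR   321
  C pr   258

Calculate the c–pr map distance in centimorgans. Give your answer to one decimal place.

The two most frequent classes, C pr (258) and c PR (321), are the parental types, so the F1 was C pr / c PR.
The recombinant classes are C PR and c pr: 83 + 71 = 154.
Recombination frequency = 154/733 = 0.2101 ≈ 21.0%, i.e. 21.0 centimorgans.

21.0 centimorgans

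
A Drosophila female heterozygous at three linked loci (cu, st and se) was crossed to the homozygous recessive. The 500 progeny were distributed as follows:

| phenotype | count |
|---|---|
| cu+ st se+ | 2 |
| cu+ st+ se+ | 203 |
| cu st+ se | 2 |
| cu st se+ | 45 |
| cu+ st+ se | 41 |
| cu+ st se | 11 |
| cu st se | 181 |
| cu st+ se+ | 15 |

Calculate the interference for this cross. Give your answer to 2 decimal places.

The two most frequent reciprocal classes, cu+ st+ se+ and cu st se, are the parental types, so the F1 was cu+ st+ se+ / cu st se.
The two rarest classes, cu+ st se+ and cu st+ se, are the double crossovers. Comparing them with the parentals, only the st allele has switched, so st is the middle locus and the order is cu – st – se.
cu–st: (26 + 4)/500 = 0.0600; st–se: (86 + 4)/500 = 0.1800.
Expected DCO frequency = 0.0600 × 0.1800 ≈ 0.01080; observed = 4/500 ≈ 0.00800.
Coefficient of coincidence = 0.00800/0.01080 ≈ 0.74; interference = 1 − 0.74 = 0.26.

0.26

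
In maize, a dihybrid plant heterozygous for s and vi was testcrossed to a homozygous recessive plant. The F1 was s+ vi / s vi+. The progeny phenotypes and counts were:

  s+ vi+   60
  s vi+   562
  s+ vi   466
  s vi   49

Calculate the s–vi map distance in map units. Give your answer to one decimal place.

9.6 map units

The recombinant classes are s+ vi+ and s vi: 60 + 49 = 109.
Recombination frequency = 109/1137 = 0.0959 ≈ 9.6%, i.e. 9.6 map units.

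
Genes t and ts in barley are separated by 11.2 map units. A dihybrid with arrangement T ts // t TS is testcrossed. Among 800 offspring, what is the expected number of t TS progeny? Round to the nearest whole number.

A map distance of 11.2 map units corresponds to a recombination frequency of 0.112.
The F1 is T ts / t TS, so t TS is a parental gamete class with expected frequency (1 − r)/2 = 0.888/2 = 0.4440.
Expected number = 0.4440 × 800 = 355.20 ≈ 355.

355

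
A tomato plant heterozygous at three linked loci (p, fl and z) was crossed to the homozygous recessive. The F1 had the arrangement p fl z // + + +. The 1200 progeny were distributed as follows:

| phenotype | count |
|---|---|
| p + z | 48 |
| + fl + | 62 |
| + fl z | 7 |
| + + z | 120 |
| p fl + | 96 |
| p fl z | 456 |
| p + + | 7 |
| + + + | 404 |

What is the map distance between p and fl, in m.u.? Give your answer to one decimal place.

The two rarest classes, + fl z and p + +, are the double crossovers. Comparing them with the parentals, only the p allele has switched, so p is the middle locus and the order is z – p – fl.
Crossovers in the p–fl interval produce the single-crossover classes p + z and + fl + (48 + 62 = 110) plus the double crossovers (14).
RF(p–fl) = (110 + 14) / 1200 = 124/1200 = 0.1033 → 10.3 m.u.

10.3 m.u.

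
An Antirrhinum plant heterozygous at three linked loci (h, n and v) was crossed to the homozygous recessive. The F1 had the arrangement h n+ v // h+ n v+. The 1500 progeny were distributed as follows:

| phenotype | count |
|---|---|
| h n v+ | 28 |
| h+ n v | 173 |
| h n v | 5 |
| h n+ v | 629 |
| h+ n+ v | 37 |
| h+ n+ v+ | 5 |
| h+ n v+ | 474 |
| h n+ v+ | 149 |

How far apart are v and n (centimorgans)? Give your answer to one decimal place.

22.1 centimorgans

The two rarest classes, h n v and h+ n+ v+, are the double crossovers. Comparing them with the parentals, only the n allele has switched, so n is the middle locus and the order is h – n – v.
Crossovers in the n–v interval produce the single-crossover classes h n+ v+ and h+ n v (149 + 173 = 322) plus the double crossovers (10).
RF(n–v) = (322 + 10) / 1500 = 332/1500 = 0.2213 → 22.1 centimorgans.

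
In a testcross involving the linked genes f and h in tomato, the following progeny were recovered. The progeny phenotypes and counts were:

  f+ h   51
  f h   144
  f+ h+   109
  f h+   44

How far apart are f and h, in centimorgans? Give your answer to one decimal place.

27.3 centimorgans

The two most frequent classes, f+ h+ (109) and f h (144), are the parental types, so the F1 was f+ h+ / f h.
The recombinant classes are f+ h and f h+: 51 + 44 = 95.
Recombination frequency = 95/348 = 0.2730 ≈ 27.3%, i.e. 27.3 centimorgans.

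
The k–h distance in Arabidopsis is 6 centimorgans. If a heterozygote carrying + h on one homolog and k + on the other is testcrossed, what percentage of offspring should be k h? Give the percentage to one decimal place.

A map distance of 6 centimorgans corresponds to a recombination frequency of 0.060.
The F1 is + h / k +, so k h is a recombinant gamete class with expected frequency r/2 = 0.060/2 = 0.0300.
That is 0.0300 = 3.0% of the progeny.

3.0%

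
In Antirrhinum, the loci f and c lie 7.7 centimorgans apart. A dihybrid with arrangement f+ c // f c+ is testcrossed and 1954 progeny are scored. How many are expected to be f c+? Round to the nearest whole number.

902

A map distance of 7.7 centimorgans corresponds to a recombination frequency of 0.077.
The F1 is f+ c / f c+, so f c+ is a parental gamete class with expected frequency (1 − r)/2 = 0.923/2 = 0.4615.
Expected number = 0.4615 × 1954 = 901.77 ≈ 902.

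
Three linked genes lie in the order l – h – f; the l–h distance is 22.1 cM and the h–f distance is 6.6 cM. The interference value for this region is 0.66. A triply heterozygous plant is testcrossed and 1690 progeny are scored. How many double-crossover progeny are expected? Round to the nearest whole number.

8

Map distances give recombination frequencies of 0.221 and 0.066 for the two intervals.
With interference 0.66 (so coincidence = 0.34), expected double-crossover frequency = 0.221 × 0.066 × 0.34 = 0.00496.
Expected number = 0.00496 × 1690 = 8.38 ≈ 8.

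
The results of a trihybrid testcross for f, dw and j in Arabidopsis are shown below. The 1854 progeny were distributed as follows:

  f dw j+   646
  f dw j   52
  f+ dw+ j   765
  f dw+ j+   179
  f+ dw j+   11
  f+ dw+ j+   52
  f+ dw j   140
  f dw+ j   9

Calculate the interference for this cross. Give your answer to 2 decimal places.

0.12

The two most frequent reciprocal classes, f+ dw+ j and f dw j+, are the parental types, so the F1 was f+ dw+ j / f dw j+.
The two rarest classes, f dw+ j and f+ dw j+, are the double crossovers. Comparing them with the parentals, only the f allele has switched, so f is the middle locus and the order is dw – f – j.
dw–f: (319 + 20)/1854 = 0.1828; f–j: (104 + 20)/1854 = 0.0669.
Expected DCO frequency = 0.1828 × 0.0669 ≈ 0.01223; observed = 20/1854 ≈ 0.01079.
Coefficient of coincidence = 0.01079/0.01223 ≈ 0.88; interference = 1 − 0.88 = 0.12.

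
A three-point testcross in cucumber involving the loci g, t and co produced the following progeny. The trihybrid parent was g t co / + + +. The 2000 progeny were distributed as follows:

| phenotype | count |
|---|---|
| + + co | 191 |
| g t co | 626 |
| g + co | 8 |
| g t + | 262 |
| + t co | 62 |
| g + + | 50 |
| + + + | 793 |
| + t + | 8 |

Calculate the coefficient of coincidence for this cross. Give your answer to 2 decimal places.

The two rarest classes, g + co and + t +, are the double crossovers. Comparing them with the parentals, only the t allele has switched, so t is the middle locus and the order is co – t – g.
co–t: (453 + 16)/2000 = 0.2345; t–g: (112 + 16)/2000 = 0.0640.
Expected DCO frequency = 0.2345 × 0.0640 ≈ 0.01501; observed = 16/2000 ≈ 0.00800.
Coefficient of coincidence = 0.00800/0.01501 ≈ 0.53.

0.53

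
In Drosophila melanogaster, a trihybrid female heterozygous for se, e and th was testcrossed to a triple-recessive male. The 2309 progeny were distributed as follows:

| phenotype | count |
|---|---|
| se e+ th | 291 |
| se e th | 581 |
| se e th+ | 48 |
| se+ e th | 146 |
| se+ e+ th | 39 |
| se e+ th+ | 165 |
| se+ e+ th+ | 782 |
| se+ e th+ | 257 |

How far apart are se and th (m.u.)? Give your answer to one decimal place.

The two most frequent reciprocal classes, se e th and se+ e+ th+, are the parental types, so the F1 was se e th / se+ e+ th+.
The two rarest classes, se e th+ and se+ e+ th, are the double crossovers. Comparing them with the parentals, only the th allele has switched, so th is the middle locus and the order is e – th – se.
Crossovers in the th–se interval produce the single-crossover classes se+ e th and se e+ th+ (146 + 165 = 311) plus the double crossovers (87).
RF(th–se) = (311 + 87) / 2309 = 398/2309 = 0.1724 → 17.2 m.u.

17.2 m.u.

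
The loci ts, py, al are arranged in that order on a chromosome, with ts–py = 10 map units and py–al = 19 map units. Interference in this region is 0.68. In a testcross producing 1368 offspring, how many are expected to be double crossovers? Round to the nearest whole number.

Map distances give recombination frequencies of 0.100 and 0.190 for the two intervals.
With interference 0.68 (so coincidence = 0.32), expected double-crossover frequency = 0.100 × 0.190 × 0.32 = 0.00608.
Expected number = 0.00608 × 1368 = 8.32 ≈ 8.

8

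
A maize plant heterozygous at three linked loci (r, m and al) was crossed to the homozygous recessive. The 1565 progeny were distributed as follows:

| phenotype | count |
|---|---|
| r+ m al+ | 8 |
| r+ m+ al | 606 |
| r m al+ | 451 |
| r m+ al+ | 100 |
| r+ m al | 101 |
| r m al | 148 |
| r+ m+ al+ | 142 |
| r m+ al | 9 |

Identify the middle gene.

The two most frequent reciprocal classes, r+ m+ al and r m al+, are the parental types, so the F1 was r+ m+ al / r m al+.
The two rarest classes, r m+ al and r+ m al+, are the double crossovers. Comparing them with the parentals, only the r allele has switched, so r is the middle locus and the order is al – r – m.

r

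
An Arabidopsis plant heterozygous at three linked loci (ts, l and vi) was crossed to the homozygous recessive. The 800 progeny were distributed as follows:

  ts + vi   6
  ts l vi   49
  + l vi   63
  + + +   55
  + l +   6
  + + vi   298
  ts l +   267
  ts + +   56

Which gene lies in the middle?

The two most frequent reciprocal classes, + + vi and ts l +, are the parental types, so the F1 was + + vi / ts l +.
The two rarest classes, ts + vi and + l +, are the double crossovers. Comparing them with the parentals, only the ts allele has switched, so ts is the middle locus and the order is vi – ts – l.

ts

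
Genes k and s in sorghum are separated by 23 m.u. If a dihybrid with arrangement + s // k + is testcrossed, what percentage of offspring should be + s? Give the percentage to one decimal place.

38.5%

A map distance of 23 m.u. corresponds to a recombination frequency of 0.230.
The F1 is + s / k +, so + s is a parental gamete class with expected frequency (1 − r)/2 = 0.770/2 = 0.3850.
That is 0.3850 = 38.5% of the progeny.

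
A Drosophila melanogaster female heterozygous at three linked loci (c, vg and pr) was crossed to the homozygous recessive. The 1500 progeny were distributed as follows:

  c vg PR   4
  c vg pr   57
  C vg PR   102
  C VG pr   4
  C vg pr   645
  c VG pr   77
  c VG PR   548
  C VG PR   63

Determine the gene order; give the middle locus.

vg

The two most frequent reciprocal classes, c VG PR and C vg pr, are the parental types, so the F1 was c VG PR / C vg pr.
The two rarest classes, c vg PR and C VG pr, are the double crossovers. Comparing them with the parentals, only the vg allele has switched, so vg is the middle locus and the order is pr – vg – c.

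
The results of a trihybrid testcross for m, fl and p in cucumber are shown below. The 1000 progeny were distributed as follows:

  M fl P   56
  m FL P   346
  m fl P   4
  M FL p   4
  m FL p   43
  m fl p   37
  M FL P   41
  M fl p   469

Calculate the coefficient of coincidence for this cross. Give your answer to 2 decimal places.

0.87

The two most frequent reciprocal classes, m FL P and M fl p, are the parental types, so the F1 was m FL P / M fl p.
The two rarest classes, m fl P and M FL p, are the double crossovers. Comparing them with the parentals, only the fl allele has switched, so fl is the middle locus and the order is m – fl – p.
m–fl: (78 + 8)/1000 = 0.0860; fl–p: (99 + 8)/1000 = 0.1070.
Expected DCO frequency = 0.0860 × 0.1070 ≈ 0.00920; observed = 8/1000 ≈ 0.00800.
Coefficient of coincidence = 0.00800/0.00920 ≈ 0.87.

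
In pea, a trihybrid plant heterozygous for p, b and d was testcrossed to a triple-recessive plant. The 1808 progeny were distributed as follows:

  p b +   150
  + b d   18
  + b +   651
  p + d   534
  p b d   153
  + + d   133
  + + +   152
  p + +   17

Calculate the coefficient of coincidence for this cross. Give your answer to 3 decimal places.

The two most frequent reciprocal classes, p + d and + b +, are the parental types, so the F1 was p + d / + b +.
The two rarest classes, p + + and + b d, are the double crossovers. Comparing them with the parentals, only the d allele has switched, so d is the middle locus and the order is p – d – b.
p–d: (283 + 35)/1808 = 0.1759; d–b: (305 + 35)/1808 = 0.1881.
Expected DCO frequency = 0.1759 × 0.1881 ≈ 0.03309; observed = 35/1808 ≈ 0.01936.
Coefficient of coincidence = 0.01936/0.03309 ≈ 0.585.

0.585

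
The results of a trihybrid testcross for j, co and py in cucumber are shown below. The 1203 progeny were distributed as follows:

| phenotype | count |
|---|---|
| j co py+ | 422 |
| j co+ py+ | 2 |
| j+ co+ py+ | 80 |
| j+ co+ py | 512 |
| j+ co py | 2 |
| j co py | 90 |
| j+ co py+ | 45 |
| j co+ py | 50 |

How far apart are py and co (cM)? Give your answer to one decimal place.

The two most frequent reciprocal classes, j+ co+ py and j co py+, are the parental types, so the F1 was j+ co+ py / j co py+.
The two rarest classes, j+ co py and j co+ py+, are the double crossovers. Comparing them with the parentals, only the co allele has switched, so co is the middle locus and the order is j – co – py.
Crossovers in the co–py interval produce the single-crossover classes j+ co+ py+ and j co py (80 + 90 = 170) plus the double crossovers (4).
RF(co–py) = (170 + 4) / 1203 = 174/1203 = 0.1446 → 14.5 cM.

14.5 cM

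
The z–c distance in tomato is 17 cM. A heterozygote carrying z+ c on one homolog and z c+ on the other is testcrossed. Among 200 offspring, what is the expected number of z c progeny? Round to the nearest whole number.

17

A map distance of 17 cM corresponds to a recombination frequency of 0.170.
The F1 is z+ c / z c+, so z c is a recombinant gamete class with expected frequency r/2 = 0.170/2 = 0.0850.
Expected number = 0.0850 × 200 = 17.00 ≈ 17.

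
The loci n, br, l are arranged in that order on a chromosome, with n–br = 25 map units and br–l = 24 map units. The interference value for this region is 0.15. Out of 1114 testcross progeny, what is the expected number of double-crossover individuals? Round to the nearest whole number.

57

Map distances give recombination frequencies of 0.250 and 0.240 for the two intervals.
With interference 0.15 (so coincidence = 0.85), expected double-crossover frequency = 0.250 × 0.240 × 0.85 = 0.05100.
Expected number = 0.05100 × 1114 = 56.81 ≈ 57.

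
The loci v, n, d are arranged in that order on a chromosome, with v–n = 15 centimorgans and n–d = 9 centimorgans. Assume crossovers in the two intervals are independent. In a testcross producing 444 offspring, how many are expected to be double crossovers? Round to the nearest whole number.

Map distances give recombination frequencies of 0.150 and 0.090 for the two intervals.
With no interference, expected double-crossover frequency = 0.150 × 0.090 = 0.01350.
Expected number = 0.01350 × 444 = 5.99 ≈ 6.

6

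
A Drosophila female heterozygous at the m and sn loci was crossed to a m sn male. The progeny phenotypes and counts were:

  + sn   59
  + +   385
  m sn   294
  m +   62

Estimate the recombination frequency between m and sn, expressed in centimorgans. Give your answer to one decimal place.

15.1 centimorgans

The two most frequent classes, + + (385) and m sn (294), are the parental types, so the F1 was + + / m sn.
The recombinant classes are + sn and m +: 59 + 62 = 121.
Recombination frequency = 121/800 = 0.1512 ≈ 15.1%, i.e. 15.1 centimorgans.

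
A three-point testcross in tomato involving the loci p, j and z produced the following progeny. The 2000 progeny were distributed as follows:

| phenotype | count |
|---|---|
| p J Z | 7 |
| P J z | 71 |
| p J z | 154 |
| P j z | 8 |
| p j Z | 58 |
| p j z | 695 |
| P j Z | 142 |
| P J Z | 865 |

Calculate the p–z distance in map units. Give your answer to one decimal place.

The two most frequent reciprocal classes, p j z and P J Z, are the parental types, so the F1 was p j z / P J Z.
The two rarest classes, P j z and p J Z, are the double crossovers. Comparing them with the parentals, only the p allele has switched, so p is the middle locus and the order is j – p – z.
Crossovers in the p–z interval produce the single-crossover classes p j Z and P J z (58 + 71 = 129) plus the double crossovers (15).
RF(p–z) = (129 + 15) / 2000 = 144/2000 = 0.0720 → 7.2 map units.

7.2 map units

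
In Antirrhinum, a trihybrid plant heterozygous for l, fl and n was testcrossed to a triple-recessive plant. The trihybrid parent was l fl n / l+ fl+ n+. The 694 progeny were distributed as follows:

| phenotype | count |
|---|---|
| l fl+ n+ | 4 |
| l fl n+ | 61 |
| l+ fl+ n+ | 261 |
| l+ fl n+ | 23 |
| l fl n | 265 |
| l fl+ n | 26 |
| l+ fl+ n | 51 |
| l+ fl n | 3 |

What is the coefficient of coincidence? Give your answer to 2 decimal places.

0.73

The two rarest classes, l+ fl n and l fl+ n+, are the double crossovers. Comparing them with the parentals, only the l allele has switched, so l is the middle locus and the order is fl – l – n.
fl–l: (49 + 7)/694 = 0.0807; l–n: (112 + 7)/694 = 0.1715.
Expected DCO frequency = 0.0807 × 0.1715 ≈ 0.01384; observed = 7/694 ≈ 0.01009.
Coefficient of coincidence = 0.01009/0.01384 ≈ 0.73.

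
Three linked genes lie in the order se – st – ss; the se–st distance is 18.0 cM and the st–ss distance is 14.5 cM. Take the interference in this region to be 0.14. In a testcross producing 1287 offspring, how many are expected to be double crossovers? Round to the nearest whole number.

29

Map distances give recombination frequencies of 0.180 and 0.145 for the two intervals.
With interference 0.14 (so coincidence = 0.86), expected double-crossover frequency = 0.180 × 0.145 × 0.86 = 0.02245.
Expected number = 0.02245 × 1287 = 28.89 ≈ 29.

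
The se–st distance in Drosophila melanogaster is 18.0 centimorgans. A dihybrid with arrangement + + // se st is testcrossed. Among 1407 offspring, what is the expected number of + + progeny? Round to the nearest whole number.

A map distance of 18.0 centimorgans corresponds to a recombination frequency of 0.180.
The F1 is + + / se st, so + + is a parental gamete class with expected frequency (1 − r)/2 = 0.820/2 = 0.4100.
Expected number = 0.4100 × 1407 = 576.87 ≈ 577.

577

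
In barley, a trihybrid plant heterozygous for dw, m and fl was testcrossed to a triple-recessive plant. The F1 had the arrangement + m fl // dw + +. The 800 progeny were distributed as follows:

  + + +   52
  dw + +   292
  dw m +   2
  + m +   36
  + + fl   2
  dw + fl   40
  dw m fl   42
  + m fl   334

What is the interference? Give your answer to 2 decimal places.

The two rarest classes, + + fl and dw m +, are the double crossovers. Comparing them with the parentals, only the m allele has switched, so m is the middle locus and the order is fl – m – dw.
fl–m: (76 + 4)/800 = 0.1000; m–dw: (94 + 4)/800 = 0.1225.
Expected DCO frequency = 0.1000 × 0.1225 ≈ 0.01225; observed = 4/800 ≈ 0.00500.
Coefficient of coincidence = 0.00500/0.01225 ≈ 0.41; interference = 1 − 0.41 = 0.59.

0.59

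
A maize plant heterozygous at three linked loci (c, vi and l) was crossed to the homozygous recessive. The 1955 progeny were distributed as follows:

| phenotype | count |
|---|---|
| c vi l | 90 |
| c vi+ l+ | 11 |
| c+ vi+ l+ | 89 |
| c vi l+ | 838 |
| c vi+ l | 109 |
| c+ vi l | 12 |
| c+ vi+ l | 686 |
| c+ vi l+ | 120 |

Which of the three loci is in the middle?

The two most frequent reciprocal classes, c+ vi+ l and c vi l+, are the parental types, so the F1 was c+ vi+ l / c vi l+.
The two rarest classes, c+ vi l and c vi+ l+, are the double crossovers. Comparing them with the parentals, only the vi allele has switched, so vi is the middle locus and the order is c – vi – l.

vi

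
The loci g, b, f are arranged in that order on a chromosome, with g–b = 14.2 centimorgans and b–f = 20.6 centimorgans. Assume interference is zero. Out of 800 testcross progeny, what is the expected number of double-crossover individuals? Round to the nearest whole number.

23

Map distances give recombination frequencies of 0.142 and 0.206 for the two intervals.
With no interference, expected double-crossover frequency = 0.142 × 0.206 = 0.02925.
Expected number = 0.02925 × 800 = 23.40 ≈ 23.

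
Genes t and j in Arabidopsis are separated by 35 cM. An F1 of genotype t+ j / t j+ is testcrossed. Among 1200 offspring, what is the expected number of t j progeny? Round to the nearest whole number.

210

A map distance of 35 cM corresponds to a recombination frequency of 0.350.
The F1 is t+ j / t j+, so t j is a recombinant gamete class with expected frequency r/2 = 0.350/2 = 0.1750.
Expected number = 0.1750 × 1200 = 210.00 ≈ 210.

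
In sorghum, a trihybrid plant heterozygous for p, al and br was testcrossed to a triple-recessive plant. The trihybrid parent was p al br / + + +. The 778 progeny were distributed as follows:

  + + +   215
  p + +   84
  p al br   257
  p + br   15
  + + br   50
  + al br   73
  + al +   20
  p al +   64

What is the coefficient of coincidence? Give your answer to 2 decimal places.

0.95

The two rarest classes, p + br and + al +, are the double crossovers. Comparing them with the parentals, only the al allele has switched, so al is the middle locus and the order is p – al – br.
p–al: (157 + 35)/778 = 0.2468; al–br: (114 + 35)/778 = 0.1915.
Expected DCO frequency = 0.2468 × 0.1915 ≈ 0.04726; observed = 35/778 ≈ 0.04499.
Coefficient of coincidence = 0.04499/0.04726 ≈ 0.95.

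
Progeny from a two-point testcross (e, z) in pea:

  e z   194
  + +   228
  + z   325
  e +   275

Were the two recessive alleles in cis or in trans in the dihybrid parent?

The two most frequent classes are + z (325) and e + (275); these are the parental (non-recombinant) types.
So the F1 carried + z on one chromosome and e + on the other — the recessive alleles are on opposite chromosomes (trans / repulsion).

trans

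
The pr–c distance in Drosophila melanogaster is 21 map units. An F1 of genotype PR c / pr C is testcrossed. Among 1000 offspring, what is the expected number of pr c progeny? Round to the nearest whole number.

105

A map distance of 21 map units corresponds to a recombination frequency of 0.210.
The F1 is PR c / pr C, so pr c is a recombinant gamete class with expected frequency r/2 = 0.210/2 = 0.1050.
Expected number = 0.1050 × 1000 = 105.00 ≈ 105.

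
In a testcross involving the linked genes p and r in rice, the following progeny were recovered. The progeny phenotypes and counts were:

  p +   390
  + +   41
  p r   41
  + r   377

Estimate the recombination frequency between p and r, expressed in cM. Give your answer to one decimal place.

9.7 cM

The two most frequent classes, + r (377) and p + (390), are the parental types, so the F1 was + r / p +.
The recombinant classes are + + and p r: 41 + 41 = 82.
Recombination frequency = 82/849 = 0.0966 ≈ 9.7%, i.e. 9.7 cM.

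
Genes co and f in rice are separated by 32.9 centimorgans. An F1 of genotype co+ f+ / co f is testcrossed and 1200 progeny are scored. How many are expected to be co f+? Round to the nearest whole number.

197

A map distance of 32.9 centimorgans corresponds to a recombination frequency of 0.329.
The F1 is co+ f+ / co f, so co f+ is a recombinant gamete class with expected frequency r/2 = 0.329/2 = 0.1645.
Expected number = 0.1645 × 1200 = 197.40 ≈ 197.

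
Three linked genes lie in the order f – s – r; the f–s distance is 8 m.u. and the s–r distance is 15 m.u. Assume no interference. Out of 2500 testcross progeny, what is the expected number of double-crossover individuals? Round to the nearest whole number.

30

Map distances give recombination frequencies of 0.080 and 0.150 for the two intervals.
With no interference, expected double-crossover frequency = 0.080 × 0.150 = 0.01200.
Expected number = 0.01200 × 2500 = 30.00 ≈ 30.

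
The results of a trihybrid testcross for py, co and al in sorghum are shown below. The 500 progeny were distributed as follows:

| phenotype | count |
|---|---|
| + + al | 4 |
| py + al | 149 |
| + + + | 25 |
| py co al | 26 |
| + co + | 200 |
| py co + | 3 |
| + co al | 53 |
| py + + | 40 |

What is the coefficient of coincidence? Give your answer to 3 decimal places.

The two most frequent reciprocal classes, py + al and + co +, are the parental types, so the F1 was py + al / + co +.
The two rarest classes, + + al and py co +, are the double crossovers. Comparing them with the parentals, only the py allele has switched, so py is the middle locus and the order is al – py – co.
al–py: (93 + 7)/500 = 0.2000; py–co: (51 + 7)/500 = 0.1160.
Expected DCO frequency = 0.2000 × 0.1160 ≈ 0.02320; observed = 7/500 ≈ 0.01400.
Coefficient of coincidence = 0.01400/0.02320 ≈ 0.603.

0.603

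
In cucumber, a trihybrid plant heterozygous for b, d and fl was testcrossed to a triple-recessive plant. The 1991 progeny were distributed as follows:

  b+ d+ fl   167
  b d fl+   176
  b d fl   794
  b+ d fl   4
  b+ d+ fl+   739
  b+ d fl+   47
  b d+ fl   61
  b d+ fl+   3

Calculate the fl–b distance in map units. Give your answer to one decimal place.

The two most frequent reciprocal classes, b d fl and b+ d+ fl+, are the parental types, so the F1 was b d fl / b+ d+ fl+.
The two rarest classes, b+ d fl and b d+ fl+, are the double crossovers. Comparing them with the parentals, only the b allele has switched, so b is the middle locus and the order is fl – b – d.
Crossovers in the fl–b interval produce the single-crossover classes b d fl+ and b+ d+ fl (176 + 167 = 343) plus the double crossovers (7).
RF(fl–b) = (343 + 7) / 1991 = 350/1991 = 0.1758 → 17.6 map units.

17.6 map units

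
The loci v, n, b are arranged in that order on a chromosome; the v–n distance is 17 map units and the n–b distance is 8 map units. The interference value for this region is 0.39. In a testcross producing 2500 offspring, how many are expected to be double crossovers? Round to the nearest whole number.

Map distances give recombination frequencies of 0.170 and 0.080 for the two intervals.
With interference 0.39 (so coincidence = 0.61), expected double-crossover frequency = 0.170 × 0.080 × 0.61 = 0.00830.
Expected number = 0.00830 × 2500 = 20.74 ≈ 21.

21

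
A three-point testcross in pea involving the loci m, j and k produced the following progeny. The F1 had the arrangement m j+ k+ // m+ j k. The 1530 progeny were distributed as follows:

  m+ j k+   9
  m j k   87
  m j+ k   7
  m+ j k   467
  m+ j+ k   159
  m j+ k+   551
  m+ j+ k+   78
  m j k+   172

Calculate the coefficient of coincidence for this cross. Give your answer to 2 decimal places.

The two rarest classes, m j+ k and m+ j k+, are the double crossovers. Comparing them with the parentals, only the k allele has switched, so k is the middle locus and the order is j – k – m.
j–k: (331 + 16)/1530 = 0.2268; k–m: (165 + 16)/1530 = 0.1183.
Expected DCO frequency = 0.2268 × 0.1183 ≈ 0.02683; observed = 16/1530 ≈ 0.01046.
Coefficient of coincidence = 0.01046/0.02683 ≈ 0.39.

0.39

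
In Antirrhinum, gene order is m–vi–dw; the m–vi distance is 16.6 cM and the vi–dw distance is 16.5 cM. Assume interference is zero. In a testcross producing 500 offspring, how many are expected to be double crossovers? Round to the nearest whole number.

14

Map distances give recombination frequencies of 0.166 and 0.165 for the two intervals.
With no interference, expected double-crossover frequency = 0.166 × 0.165 = 0.02739.
Expected number = 0.02739 × 500 = 13.70 ≈ 14.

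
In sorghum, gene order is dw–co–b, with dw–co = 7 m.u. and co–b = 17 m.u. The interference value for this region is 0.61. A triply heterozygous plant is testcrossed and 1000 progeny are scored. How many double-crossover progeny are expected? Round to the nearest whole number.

Map distances give recombination frequencies of 0.070 and 0.170 for the two intervals.
With interference 0.61 (so coincidence = 0.39), expected double-crossover frequency = 0.070 × 0.170 × 0.39 = 0.00464.
Expected number = 0.00464 × 1000 = 4.64 ≈ 5.

5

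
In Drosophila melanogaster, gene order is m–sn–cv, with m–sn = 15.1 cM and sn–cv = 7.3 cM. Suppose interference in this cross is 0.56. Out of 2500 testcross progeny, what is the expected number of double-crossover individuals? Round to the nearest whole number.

Map distances give recombination frequencies of 0.151 and 0.073 for the two intervals.
With interference 0.56 (so coincidence = 0.44), expected double-crossover frequency = 0.151 × 0.073 × 0.44 = 0.00485.
Expected number = 0.00485 × 2500 = 12.13 ≈ 12.

12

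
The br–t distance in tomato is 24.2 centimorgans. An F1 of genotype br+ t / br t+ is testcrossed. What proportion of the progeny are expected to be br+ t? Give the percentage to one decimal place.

A map distance of 24.2 centimorgans corresponds to a recombination frequency of 0.242.
The F1 is br+ t / br t+, so br+ t is a parental gamete class with expected frequency (1 − r)/2 = 0.758/2 = 0.3790.
That is 0.3790 = 37.9% of the progeny.

37.9%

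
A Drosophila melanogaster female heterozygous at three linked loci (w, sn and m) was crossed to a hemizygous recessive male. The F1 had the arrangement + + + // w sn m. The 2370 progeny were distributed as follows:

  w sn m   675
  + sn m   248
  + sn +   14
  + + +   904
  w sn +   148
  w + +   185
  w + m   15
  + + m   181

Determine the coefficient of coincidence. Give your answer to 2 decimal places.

0.42

The two rarest classes, + sn + and w + m, are the double crossovers. Comparing them with the parentals, only the sn allele has switched, so sn is the middle locus and the order is w – sn – m.
w–sn: (433 + 29)/2370 = 0.1949; sn–m: (329 + 29)/2370 = 0.1511.
Expected DCO frequency = 0.1949 × 0.1511 ≈ 0.02945; observed = 29/2370 ≈ 0.01224.
Coefficient of coincidence = 0.01224/0.02945 ≈ 0.42.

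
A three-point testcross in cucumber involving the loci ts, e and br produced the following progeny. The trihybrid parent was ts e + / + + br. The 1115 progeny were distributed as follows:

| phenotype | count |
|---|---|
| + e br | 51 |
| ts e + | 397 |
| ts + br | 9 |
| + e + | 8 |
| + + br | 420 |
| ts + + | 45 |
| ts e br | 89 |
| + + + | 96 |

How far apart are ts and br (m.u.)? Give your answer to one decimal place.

The two rarest classes, + e + and ts + br, are the double crossovers. Comparing them with the parentals, only the ts allele has switched, so ts is the middle locus and the order is br – ts – e.
Crossovers in the br–ts interval produce the single-crossover classes ts e br and + + + (89 + 96 = 185) plus the double crossovers (17).
RF(br–ts) = (185 + 17) / 1115 = 202/1115 = 0.1812 → 18.1 m.u.

18.1 m.u.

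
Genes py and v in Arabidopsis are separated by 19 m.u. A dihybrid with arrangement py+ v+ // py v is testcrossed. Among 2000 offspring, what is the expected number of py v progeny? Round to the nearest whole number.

810

A map distance of 19 m.u. corresponds to a recombination frequency of 0.190.
The F1 is py+ v+ / py v, so py v is a parental gamete class with expected frequency (1 − r)/2 = 0.810/2 = 0.4050.
Expected number = 0.4050 × 2000 = 810.00 ≈ 810.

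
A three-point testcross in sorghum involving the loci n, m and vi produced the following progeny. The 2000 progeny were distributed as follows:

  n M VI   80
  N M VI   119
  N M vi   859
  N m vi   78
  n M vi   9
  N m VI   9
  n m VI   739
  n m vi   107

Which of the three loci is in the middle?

The two most frequent reciprocal classes, N M vi and n m VI, are the parental types, so the F1 was N M vi / n m VI.
The two rarest classes, n M vi and N m VI, are the double crossovers. Comparing them with the parentals, only the n allele has switched, so n is the middle locus and the order is m – n – vi.

n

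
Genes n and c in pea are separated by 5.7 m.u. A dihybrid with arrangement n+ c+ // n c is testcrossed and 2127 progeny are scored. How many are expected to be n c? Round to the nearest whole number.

A map distance of 5.7 m.u. corresponds to a recombination frequency of 0.057.
The F1 is n+ c+ / n c, so n c is a parental gamete class with expected frequency (1 − r)/2 = 0.943/2 = 0.4715.
Expected number = 0.4715 × 2127 = 1002.88 ≈ 1003.

1003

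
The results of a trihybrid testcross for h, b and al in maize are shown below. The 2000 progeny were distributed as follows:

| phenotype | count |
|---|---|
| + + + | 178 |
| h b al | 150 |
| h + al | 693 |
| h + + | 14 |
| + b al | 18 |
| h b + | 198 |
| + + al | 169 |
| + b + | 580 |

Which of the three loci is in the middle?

The two most frequent reciprocal classes, + b + and h + al, are the parental types, so the F1 was + b + / h + al.
The two rarest classes, + b al and h + +, are the double crossovers. Comparing them with the parentals, only the al allele has switched, so al is the middle locus and the order is h – al – b.

al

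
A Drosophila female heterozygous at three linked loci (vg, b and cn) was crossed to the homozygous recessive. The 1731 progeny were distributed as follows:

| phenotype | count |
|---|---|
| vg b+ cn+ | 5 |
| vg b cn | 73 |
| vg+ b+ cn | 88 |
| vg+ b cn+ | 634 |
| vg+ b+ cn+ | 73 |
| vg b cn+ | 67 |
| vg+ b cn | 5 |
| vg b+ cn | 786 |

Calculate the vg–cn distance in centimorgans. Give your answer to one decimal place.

The two most frequent reciprocal classes, vg+ b cn+ and vg b+ cn, are the parental types, so the F1 was vg+ b cn+ / vg b+ cn.
The two rarest classes, vg+ b cn and vg b+ cn+, are the double crossovers. Comparing them with the parentals, only the cn allele has switched, so cn is the middle locus and the order is vg – cn – b.
Crossovers in the vg–cn interval produce the single-crossover classes vg b cn+ and vg+ b+ cn (67 + 88 = 155) plus the double crossovers (10).
RF(vg–cn) = (155 + 10) / 1731 = 165/1731 = 0.0953 → 9.5 centimorgans.

9.5 centimorgans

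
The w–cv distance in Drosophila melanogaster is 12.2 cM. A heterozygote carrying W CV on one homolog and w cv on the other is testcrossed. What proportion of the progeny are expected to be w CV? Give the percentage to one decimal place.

A map distance of 12.2 cM corresponds to a recombination frequency of 0.122.
The F1 is W CV / w cv, so w CV is a recombinant gamete class with expected frequency r/2 = 0.122/2 = 0.0610.
That is 0.0610 = 6.1% of the progeny.

6.1%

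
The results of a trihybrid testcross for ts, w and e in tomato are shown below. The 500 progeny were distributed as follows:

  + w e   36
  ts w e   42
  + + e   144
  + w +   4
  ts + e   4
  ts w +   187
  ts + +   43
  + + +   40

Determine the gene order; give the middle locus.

ts

The two most frequent reciprocal classes, + + e and ts w +, are the parental types, so the F1 was + + e / ts w +.
The two rarest classes, ts + e and + w +, are the double crossovers. Comparing them with the parentals, only the ts allele has switched, so ts is the middle locus and the order is e – ts – w.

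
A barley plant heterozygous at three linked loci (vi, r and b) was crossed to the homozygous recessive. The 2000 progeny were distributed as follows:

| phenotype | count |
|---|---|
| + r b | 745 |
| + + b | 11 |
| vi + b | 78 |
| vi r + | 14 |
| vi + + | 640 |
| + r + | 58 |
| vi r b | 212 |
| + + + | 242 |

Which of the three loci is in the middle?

The two most frequent reciprocal classes, + r b and vi + +, are the parental types, so the F1 was + r b / vi + +.
The two rarest classes, + + b and vi r +, are the double crossovers. Comparing them with the parentals, only the r allele has switched, so r is the middle locus and the order is b – r – vi.

r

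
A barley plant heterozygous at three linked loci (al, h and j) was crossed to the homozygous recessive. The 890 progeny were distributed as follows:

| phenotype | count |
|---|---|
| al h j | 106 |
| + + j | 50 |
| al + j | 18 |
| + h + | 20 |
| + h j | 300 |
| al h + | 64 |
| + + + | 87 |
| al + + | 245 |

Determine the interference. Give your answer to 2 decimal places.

The two most frequent reciprocal classes, + h j and al + +, are the parental types, so the F1 was + h j / al + +.
The two rarest classes, + h + and al + j, are the double crossovers. Comparing them with the parentals, only the j allele has switched, so j is the middle locus and the order is al – j – h.
al–j: (193 + 38)/890 = 0.2596; j–h: (114 + 38)/890 = 0.1708.
Expected DCO frequency = 0.2596 × 0.1708 ≈ 0.04434; observed = 38/890 ≈ 0.04270.
Coefficient of coincidence = 0.04270/0.04434 ≈ 0.96; interference = 1 − 0.96 = 0.04.

0.04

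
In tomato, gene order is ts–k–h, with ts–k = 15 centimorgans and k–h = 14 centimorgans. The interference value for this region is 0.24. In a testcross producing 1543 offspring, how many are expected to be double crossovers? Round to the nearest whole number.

25

Map distances give recombination frequencies of 0.150 and 0.140 for the two intervals.
With interference 0.24 (so coincidence = 0.76), expected double-crossover frequency = 0.150 × 0.140 × 0.76 = 0.01596.
Expected number = 0.01596 × 1543 = 24.63 ≈ 25.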